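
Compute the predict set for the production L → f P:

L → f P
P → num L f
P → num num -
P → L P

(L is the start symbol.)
PREDICT(L → f P) = (FIRST(RHS) \ {ε}) ∪ (FOLLOW(L) if ε ∈ FIRST(RHS), i.e. RHS ⇒* ε)
FIRST(f P) = { 'f' }
ε ∉ FIRST(f P), so FOLLOW(L) is not added.
PREDICT(L → f P) = { 'f' }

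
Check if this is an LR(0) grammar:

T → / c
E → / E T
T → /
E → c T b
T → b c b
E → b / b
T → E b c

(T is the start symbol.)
A grammar is LR(0) if no state in the canonical LR(0) collection has:
  - both a shift item (dot before a terminal) and a complete item (shift-reduce conflict), or
  - two or more complete items (reduce-reduce conflict; the accept item [T' → T .] counts as a complete item here).

Augment with T' → T and build the canonical LR(0) collection (I0 = CLOSURE({[T' → . T]}), then GOTO on every symbol after a dot until no new states appear). It has 19 states:
  I0: { [E → . / E T], [E → . b / b], [E → . c T b], [T → . / c], [T → . /], [T → . E b c], [T → . b c b], [T' → . T] }  — shift
  I1: { [E → . / E T], [E → . b / b], [E → . c T b], [E → / . E T], [T → / . c], [T → / .] }  — shift, reduce
  I2: { [T → E . b c] }  — shift
  I3: { [T' → T .] }  — accept
  I4: { [E → b . / b], [T → b . c b] }  — shift
  I5: { [E → . / E T], [E → . b / b], [E → . c T b], [E → c . T b], [T → . / c], [T → . /], [T → . E b c], [T → . b c b] }  — shift
  I6: { [E → c T . b] }  — shift
  I7: { [E → c T b .] }  — reduce
  I8: { [E → b / . b] }  — shift
  I9: { [T → b c . b] }  — shift
  I10: { [T → b c b .] }  — reduce
  I11: { [E → b / b .] }  — reduce
  I12: { [T → E b . c] }  — shift
  I13: { [T → E b c .] }  — reduce
  I14: { [E → . / E T], [E → . b / b], [E → . c T b], [E → / . E T] }  — shift
  I15: { [E → . / E T], [E → . b / b], [E → . c T b], [E → / E . T], [T → . / c], [T → . /], [T → . E b c], [T → . b c b] }  — shift
  I16: { [E → b . / b] }  — shift
  I17: { [E → . / E T], [E → . b / b], [E → . c T b], [E → c . T b], [T → . / c], [T → . /], [T → . E b c], [T → . b c b], [T → / c .] }  — shift, reduce
  I18: { [E → / E T .] }  — reduce

Conflict in state I1:
  Shift-reduce conflict between [T → / .] and [E → . / E T]
So the grammar is NOT LR(0).

Answer: No. Shift-reduce conflict between [T → / .] and [E → . / E T]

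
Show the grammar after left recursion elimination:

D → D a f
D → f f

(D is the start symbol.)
D is directly left-recursive. The standard transformation for
  A → A α₁ | ... | A α_m | β₁ | ... | β_n
is
  A  → β₁ A' | ... | β_n A'
  A' → α₁ A' | ... | α_m A' | ε

D → f f becomes D → f f D'
D → D a f becomes D' → a f D'
Add D' → ε

Resulting grammar:
D → f f D'
D' → a f D'
D' → ε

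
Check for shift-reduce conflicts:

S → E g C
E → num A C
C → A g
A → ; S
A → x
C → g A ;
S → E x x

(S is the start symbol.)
A shift-reduce conflict occurs when an LR(0) state has both:
  - a complete (reduce) item [A → α .] (dot at the end), and
  - a shift item [B → β . c γ] (dot before a terminal).

Augment with S' → S and build the canonical LR(0) collection (I0 = CLOSURE({[S' → . S]}), then GOTO on every symbol after a dot until no new states appear). It has 18 states:
  I0: { [E → . num A C], [S → . E g C], [S → . E x x], [S' → . S] }  — shift
  I1: { [S → E . g C], [S → E . x x] }  — shift
  I2: { [S' → S .] }  — accept
  I3: { [A → . ; S], [A → . x], [E → num . A C] }  — shift
  I4: { [A → ; . S], [E → . num A C], [S → . E g C], [S → . E x x] }  — shift
  I5: { [A → . ; S], [A → . x], [C → . A g], [C → . g A ;], [E → num A . C] }  — shift
  I6: { [A → x .] }  — reduce
  I7: { [C → A . g] }  — shift
  I8: { [E → num A C .] }  — reduce
  I9: { [A → . ; S], [A → . x], [C → g . A ;] }  — shift
  I10: { [C → g A . ;] }  — shift
  I11: { [C → g A ; .] }  — reduce
  I12: { [C → A g .] }  — reduce
  I13: { [A → ; S .] }  — reduce
  I14: { [A → . ; S], [A → . x], [C → . A g], [C → . g A ;], [S → E g . C] }  — shift
  I15: { [S → E x . x] }  — shift
  I16: { [S → E x x .] }  — reduce
  I17: { [S → E g C .] }  — reduce

No state contains both a complete item and a shift item.

Answer: No shift-reduce conflicts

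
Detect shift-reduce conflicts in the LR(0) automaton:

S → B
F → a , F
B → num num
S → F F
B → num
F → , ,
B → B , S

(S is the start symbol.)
A shift-reduce conflict occurs when an LR(0) state has both:
  - a complete (reduce) item [A → α .] (dot at the end), and
  - a shift item [B → β . c γ] (dot before a terminal).

Augment with S' → S and build the canonical LR(0) collection (I0 = CLOSURE({[S' → . S]}), then GOTO on every symbol after a dot until no new states appear). It has 14 states:
  I0: { [B → . B , S], [B → . num num], [B → . num], [F → . , ,], [F → . a , F], [S → . B], [S → . F F], [S' → . S] }  — shift
  I1: { [F → , . ,] }  — shift
  I2: { [B → B . , S], [S → B .] }  — shift, reduce
  I3: { [F → . , ,], [F → . a , F], [S → F . F] }  — shift
  I4: { [S' → S .] }  — accept
  I5: { [F → a . , F] }  — shift
  I6: { [B → num . num], [B → num .] }  — shift, reduce
  I7: { [B → num num .] }  — reduce
  I8: { [F → . , ,], [F → . a , F], [F → a , . F] }  — shift
  I9: { [F → a , F .] }  — reduce
  I10: { [S → F F .] }  — reduce
  I11: { [B → . B , S], [B → . num num], [B → . num], [B → B , . S], [F → . , ,], [F → . a , F], [S → . B], [S → . F F] }  — shift
  I12: { [B → B , S .] }  — reduce
  I13: { [F → , , .] }  — reduce

I2 contains reduce item [S → B .] and shift item [B → B . , S] — shift-reduce conflict.
I6 contains reduce item [B → num .] and shift item [B → num . num] — shift-reduce conflict.

Answer: Yes — I2: [S → B .] vs [B → B . , S]; I6: [B → num .] vs [B → num . num]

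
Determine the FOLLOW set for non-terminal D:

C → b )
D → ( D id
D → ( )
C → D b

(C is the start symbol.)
{ 'b', 'id' }

To compute FOLLOW(D), find every occurrence of D on a right-hand side N → α D β: add FIRST(β) \ {ε}, and if β is empty or nullable also add FOLLOW(N). Iterate to a fixed point.

In D → ( D id: D is followed by id, add FIRST(id) \ {ε} = { 'id' }
In C → D b: D is followed by b, add FIRST(b) \ {ε} = { 'b' }

Taking the union: FOLLOW(D) = { 'b', 'id' }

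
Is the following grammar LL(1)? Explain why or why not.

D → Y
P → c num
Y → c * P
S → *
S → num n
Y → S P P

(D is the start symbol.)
Yes, the grammar is LL(1).

A grammar is LL(1) if for each non-terminal N with multiple productions, the predict sets of those productions are pairwise disjoint, where PREDICT(N → α) = (FIRST(α) \ {ε}) ∪ (FOLLOW(N) if α ⇒* ε).

Relevant sets:
  FIRST(S) = { '*', 'num' }

For Y:
  PREDICT(Y → c '*' P) = { 'c' }
  PREDICT(Y → S P P) = { '*', 'num' }
For S:
  PREDICT(S → '*') = { '*' }
  PREDICT(S → num n) = { 'num' }
D, P have a single production, so nothing to check there.

All predict sets are disjoint. The grammar IS LL(1).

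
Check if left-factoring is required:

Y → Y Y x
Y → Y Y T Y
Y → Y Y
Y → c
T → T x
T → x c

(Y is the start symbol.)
Yes, Y has productions with common prefix 'Y Y'

Left-factoring is needed when two productions for the same non-terminal
share a common prefix on the right-hand side.

Productions for Y:
  Y → Y Y x
  Y → Y Y T Y
  Y → Y Y
  Y → c
Productions for T:
  T → T x
  T → x c

Found common prefix 'Y Y' in productions for Y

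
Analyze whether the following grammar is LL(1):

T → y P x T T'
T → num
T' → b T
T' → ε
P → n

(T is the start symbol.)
No. Predict set conflict for T': { 'b' }

A grammar is LL(1) if for each non-terminal N with multiple productions, the predict sets of those productions are pairwise disjoint, where PREDICT(N → α) = (FIRST(α) \ {ε}) ∪ (FOLLOW(N) if α ⇒* ε).

Relevant sets:
  FOLLOW(T') = { $, 'b' }

For T:
  PREDICT(T → y P x T T') = { 'y' }
  PREDICT(T → num) = { 'num' }
For T':
  PREDICT(T' → b T) = { 'b' }
  PREDICT(T' → ε) = { $, 'b' }
P has a single production, so nothing to check there.

Conflict found: Predict set conflict for T': { 'b' }
The grammar is NOT LL(1).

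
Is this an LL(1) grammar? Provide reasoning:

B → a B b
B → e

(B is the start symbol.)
Yes, the grammar is LL(1).

For B:
  PREDICT(B → a B b) = { 'a' }
  PREDICT(B → e) = { 'e' }

All predict sets are disjoint. The grammar IS LL(1).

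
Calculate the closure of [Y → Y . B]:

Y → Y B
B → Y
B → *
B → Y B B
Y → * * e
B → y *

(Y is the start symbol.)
Start with: [Y → Y . B]
  [Y → Y . B] has the dot before B: add [B → . Y], [B → . *], [B → . Y B B], [B → . y *]
  [B → . Y] has the dot before Y: add [Y → . Y B], [Y → . * * e]
No further items can be added.

CLOSURE = { [B → . *], [B → . Y B B], [B → . Y], [B → . y *], [Y → . * * e], [Y → . Y B], [Y → Y . B] }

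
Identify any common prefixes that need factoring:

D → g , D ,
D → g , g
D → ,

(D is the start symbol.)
Yes, D has productions with common prefix 'g ,'

Left-factoring is needed when two productions for the same non-terminal
share a common prefix on the right-hand side.

Productions for D:
  D → g , D ,
  D → g , g
  D → ,

Found common prefix 'g ,' in productions for D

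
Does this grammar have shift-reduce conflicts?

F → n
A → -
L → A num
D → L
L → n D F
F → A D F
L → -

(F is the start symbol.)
No shift-reduce conflicts

Augment with F' → F and build the canonical LR(0) collection (I0 = CLOSURE({[F' → . F]}), then GOTO on every symbol after a dot until no new states appear). It has 14 states:
  I0: { [A → . -], [F → . A D F], [F → . n], [F' → . F] }  — shift
  I1: { [A → - .] }  — reduce
  I2: { [A → . -], [D → . L], [F → A . D F], [L → . -], [L → . A num], [L → . n D F] }  — shift
  I3: { [F' → F .] }  — accept
  I4: { [F → n .] }  — reduce
  I5: { [A → - .], [L → - .] }  — 2 reduces
  I6: { [L → A . num] }  — shift
  I7: { [A → . -], [F → . A D F], [F → . n], [F → A D . F] }  — shift
  I8: { [D → L .] }  — reduce
  I9: { [A → . -], [D → . L], [L → . -], [L → . A num], [L → . n D F], [L → n . D F] }  — shift
  I10: { [A → . -], [F → . A D F], [F → . n], [L → n D . F] }  — shift
  I11: { [L → n D F .] }  — reduce
  I12: { [F → A D F .] }  — reduce
  I13: { [L → A num .] }  — reduce

No state contains both a complete item and a shift item.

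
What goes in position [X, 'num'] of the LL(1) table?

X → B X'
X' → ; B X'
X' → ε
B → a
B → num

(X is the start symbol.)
To find M[X, 'num'], we find productions for X where 'num' is in the predict set (PREDICT(N → α) = (FIRST(α) \ {ε}) ∪ (FOLLOW(N) if α ⇒* ε)).

Relevant sets:
  FIRST(B) = { 'a', 'num' }

X → B X': PREDICT = { 'a', 'num' }
  'num' is in predict set, so this production goes in M[X, 'num']

M[X, 'num'] = X → B X'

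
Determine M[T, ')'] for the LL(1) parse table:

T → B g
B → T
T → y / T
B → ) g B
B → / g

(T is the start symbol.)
T → B g

To find M[T, ')'], we find productions for T where ')' is in the predict set (PREDICT(N → α) = (FIRST(α) \ {ε}) ∪ (FOLLOW(N) if α ⇒* ε)).

Relevant sets:
  FIRST(B) = { ')', '/', 'y' }

T → B g: PREDICT = { ')', '/', 'y' }
  ')' is in predict set, so this production goes in M[T, ')']
T → y / T: PREDICT = { 'y' }

M[T, ')'] = T → B g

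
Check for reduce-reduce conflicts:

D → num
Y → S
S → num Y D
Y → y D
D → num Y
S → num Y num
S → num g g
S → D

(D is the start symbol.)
A reduce-reduce conflict occurs when an LR(0) state has two complete items [A → α .] and [B → β .] — both call for a reduction, and with no lookahead the parser cannot choose between them.

Augment with D' → D and build the canonical LR(0) collection (I0 = CLOSURE({[D' → . D]}), then GOTO on every symbol after a dot until no new states appear). It has 14 states:
  I0: { [D → . num Y], [D → . num], [D' → . D] }  — shift
  I1: { [D' → D .] }  — accept
  I2: { [D → . num Y], [D → . num], [D → num . Y], [D → num .], [S → . D], [S → . num Y D], [S → . num Y num], [S → . num g g], [Y → . S], [Y → . y D] }  — shift, reduce
  I3: { [S → D .] }  — reduce
  I4: { [Y → S .] }  — reduce
  I5: { [D → num Y .] }  — reduce
  I6: { [D → . num Y], [D → . num], [D → num . Y], [D → num .], [S → . D], [S → . num Y D], [S → . num Y num], [S → . num g g], [S → num . Y D], [S → num . Y num], [S → num . g g], [Y → . S], [Y → . y D] }  — shift, reduce
  I7: { [D → . num Y], [D → . num], [Y → y . D] }  — shift
  I8: { [Y → y D .] }  — reduce
  I9: { [D → . num Y], [D → . num], [D → num Y .], [S → num Y . D], [S → num Y . num] }  — shift, reduce
  I10: { [S → num g . g] }  — shift
  I11: { [S → num g g .] }  — reduce
  I12: { [S → num Y D .] }  — reduce
  I13: { [D → . num Y], [D → . num], [D → num . Y], [D → num .], [S → . D], [S → . num Y D], [S → . num Y num], [S → . num g g], [S → num Y num .], [Y → . S], [Y → . y D] }  — shift, 2 reduces

I13 contains complete items [D → num .], [S → num Y num .] — reduce-reduce conflict.

Answer: Yes — I13: [D → num .] vs [S → num Y num .]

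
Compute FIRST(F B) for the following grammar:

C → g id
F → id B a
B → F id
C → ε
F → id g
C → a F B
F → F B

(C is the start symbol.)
{ 'id' }

FIRST sets of the non-terminals involved (from the grammar, by fixed-point iteration):
  FIRST(F) = { 'id' }

To compute FIRST(F B), process the symbols left to right:
Symbol F is a non-terminal. Add FIRST(F) \ {ε} = { 'id' }
F is not nullable (ε ∉ FIRST(F)), so stop here.
FIRST(F B) = { 'id' }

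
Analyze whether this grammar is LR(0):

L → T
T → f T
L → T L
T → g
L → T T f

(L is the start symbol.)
Augment with L' → L and build the canonical LR(0) collection (I0 = CLOSURE({[L' → . L]}), then GOTO on every symbol after a dot until no new states appear). It has 9 states:
  I0: { [L → . T L], [L → . T T f], [L → . T], [L' → . L], [T → . f T], [T → . g] }  — shift
  I1: { [L' → L .] }  — accept
  I2: { [L → . T L], [L → . T T f], [L → . T], [L → T . L], [L → T . T f], [L → T .], [T → . f T], [T → . g] }  — shift, reduce
  I3: { [T → . f T], [T → . g], [T → f . T] }  — shift
  I4: { [T → g .] }  — reduce
  I5: { [T → f T .] }  — reduce
  I6: { [L → T L .] }  — reduce
  I7: { [L → . T L], [L → . T T f], [L → . T], [L → T . L], [L → T . T f], [L → T .], [L → T T . f], [T → . f T], [T → . g] }  — shift, reduce
  I8: { [L → T T f .], [T → . f T], [T → . g], [T → f . T] }  — shift, reduce

Conflict in state I2:
  Shift-reduce conflict between [L → T .] and [T → . f T]
So the grammar is NOT LR(0).

Answer: No. Shift-reduce conflict between [L → T .] and [T → . f T]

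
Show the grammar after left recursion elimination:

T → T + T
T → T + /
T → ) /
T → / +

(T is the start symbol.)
T → ) / T'
T → / + T'
T' → + T T'
T' → + / T'
T' → ε

T is directly left-recursive. The standard transformation for
  A → A α₁ | ... | A α_m | β₁ | ... | β_n
is
  A  → β₁ A' | ... | β_n A'
  A' → α₁ A' | ... | α_m A' | ε

T → ) / becomes T → ) / T'
T → / + becomes T → / + T'
T → T + T becomes T' → + T T'
T → T + / becomes T' → + / T'
Add T' → ε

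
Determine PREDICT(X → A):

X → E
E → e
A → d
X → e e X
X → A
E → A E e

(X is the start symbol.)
{ 'd' }

PREDICT(X → A) = (FIRST(RHS) \ {ε}) ∪ (FOLLOW(X) if ε ∈ FIRST(RHS), i.e. RHS ⇒* ε)
FIRST(A) = { 'd' }
FIRST(A) = { 'd' }
ε ∉ FIRST(A), so FOLLOW(X) is not added.
PREDICT(X → A) = { 'd' }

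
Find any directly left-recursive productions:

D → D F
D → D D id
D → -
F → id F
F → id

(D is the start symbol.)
Yes, D is left-recursive

D → D F: LEFT RECURSIVE (starts with D)
D → D D id: LEFT RECURSIVE (starts with D)
D → -: starts with '-'
F → id F: starts with id
F → id: starts with id

The grammar has direct left recursion on: D.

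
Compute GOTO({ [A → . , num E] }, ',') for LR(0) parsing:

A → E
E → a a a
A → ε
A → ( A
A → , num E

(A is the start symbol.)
GOTO(I, ',') = CLOSURE({ [A → αX.β] : [A → α.Xβ] ∈ I, X = ',' })

Items with dot before ',', with the dot advanced:
  [A → . , num E] → [A → , . num E]
Closure adds nothing (no advanced item has the dot before a non-terminal).

GOTO = { [A → , . num E] }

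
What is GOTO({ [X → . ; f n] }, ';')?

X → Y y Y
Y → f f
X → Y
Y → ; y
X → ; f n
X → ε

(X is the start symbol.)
GOTO(I, ';') = CLOSURE({ [A → αX.β] : [A → α.Xβ] ∈ I, X = ';' })

Items with dot before ';', with the dot advanced:
  [X → . ; f n] → [X → ; . f n]
Closure adds nothing (no advanced item has the dot before a non-terminal).

GOTO = { [X → ; . f n] }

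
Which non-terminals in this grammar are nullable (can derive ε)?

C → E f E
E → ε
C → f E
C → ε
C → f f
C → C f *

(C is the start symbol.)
A non-terminal is nullable if it can derive ε (the empty string): either it has an ε-production, or it has a production whose right-hand side consists entirely of nullable non-terminals.

ε-productions: E → ε, C → ε
So E, C are immediately nullable.
Every non-terminal is now nullable.
Nullable = { 'C', 'E' }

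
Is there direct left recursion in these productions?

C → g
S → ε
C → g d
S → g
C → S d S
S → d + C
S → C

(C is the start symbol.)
C → g: starts with g
S → ε: starts with ε
C → g d: starts with g
S → g: starts with g
C → S d S: starts with S
S → d + C: starts with d
S → C: starts with C

No direct left recursion found.

Answer: No direct left recursion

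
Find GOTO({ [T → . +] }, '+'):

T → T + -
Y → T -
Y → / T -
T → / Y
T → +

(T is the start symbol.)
{ [T → + .] }

GOTO(I, '+') = CLOSURE({ [A → αX.β] : [A → α.Xβ] ∈ I, X = '+' })

Items with dot before '+', with the dot advanced:
  [T → . +] → [T → + .]
Closure adds nothing (no advanced item has the dot before a non-terminal).

GOTO = { [T → + .] }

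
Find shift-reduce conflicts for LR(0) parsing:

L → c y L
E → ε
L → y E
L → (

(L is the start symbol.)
No shift-reduce conflicts

Augment with L' → L and build the canonical LR(0) collection (I0 = CLOSURE({[L' → . L]}), then GOTO on every symbol after a dot until no new states appear). It has 8 states:
  I0: { [L → . (], [L → . c y L], [L → . y E], [L' → . L] }  — shift
  I1: { [L → ( .] }  — reduce
  I2: { [L' → L .] }  — accept
  I3: { [L → c . y L] }  — shift
  I4: { [E → .], [L → y . E] }  — reduce
  I5: { [L → y E .] }  — reduce
  I6: { [L → . (], [L → . c y L], [L → . y E], [L → c y . L] }  — shift
  I7: { [L → c y L .] }  — reduce

No state contains both a complete item and a shift item.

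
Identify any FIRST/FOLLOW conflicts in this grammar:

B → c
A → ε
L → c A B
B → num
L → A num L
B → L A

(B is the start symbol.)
No FIRST/FOLLOW conflicts.

A FIRST/FOLLOW conflict occurs when a non-terminal N has a nullable alternative N → β (β ⇒* ε) and another alternative N → α with FIRST(α) ∩ FOLLOW(N) ≠ ∅: on such a lookahead the parser cannot decide between expanding α and letting N vanish via β.

Nullable non-terminals: A.
A has a nullable alternative but only one production, so nothing to check.

B, L have no nullable alternative, so no FIRST/FOLLOW check is needed there.

No FIRST/FOLLOW conflicts found.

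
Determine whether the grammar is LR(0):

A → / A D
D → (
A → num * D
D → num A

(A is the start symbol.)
A grammar is LR(0) if no state in the canonical LR(0) collection has:
  - both a shift item (dot before a terminal) and a complete item (shift-reduce conflict), or
  - two or more complete items (reduce-reduce conflict; the accept item [A' → A .] counts as a complete item here).

Augment with A' → A and build the canonical LR(0) collection (I0 = CLOSURE({[A' → . A]}), then GOTO on every symbol after a dot until no new states appear). It has 11 states:
  I0: { [A → . / A D], [A → . num * D], [A' → . A] }  — shift
  I1: { [A → . / A D], [A → . num * D], [A → / . A D] }  — shift
  I2: { [A' → A .] }  — accept
  I3: { [A → num . * D] }  — shift
  I4: { [A → num * . D], [D → . (], [D → . num A] }  — shift
  I5: { [D → ( .] }  — reduce
  I6: { [A → num * D .] }  — reduce
  I7: { [A → . / A D], [A → . num * D], [D → num . A] }  — shift
  I8: { [D → num A .] }  — reduce
  I9: { [A → / A . D], [D → . (], [D → . num A] }  — shift
  I10: { [A → / A D .] }  — reduce

Every state is either a pure shift/goto state or contains exactly one complete item and nothing to shift — no conflicts. The grammar is LR(0).

Answer: Yes, the grammar is LR(0)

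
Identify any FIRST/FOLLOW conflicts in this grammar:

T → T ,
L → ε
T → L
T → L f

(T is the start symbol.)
Yes. T → T ',' with FOLLOW(T) on { ',' }

Nullable non-terminals: L, T.
FIRST sets used below: FIRST(T) = { ',', 'f', ε }, FIRST(L) = { ε }
L has a nullable alternative but only one production, so nothing to check.

T: nullable alternative(s) T → L; FOLLOW(T) = { $, ',' }
  T → T ,: FIRST \ {ε} = { ',', 'f' } — overlaps FOLLOW(T) on { ',' }: CONFLICT
  T → L: FIRST \ {ε} = { } — this is the only nullable alternative, skip
  T → L f: FIRST \ {ε} = { 'f' } — disjoint from FOLLOW(T)

So the grammar has 1 FIRST/FOLLOW conflict (marked CONFLICT above).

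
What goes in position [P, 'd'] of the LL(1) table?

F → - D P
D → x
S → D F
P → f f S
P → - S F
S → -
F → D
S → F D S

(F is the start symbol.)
To find M[P, 'd'], we find productions for P where 'd' is in the predict set (PREDICT(N → α) = (FIRST(α) \ {ε}) ∪ (FOLLOW(N) if α ⇒* ε)).

P → f f S: PREDICT = { 'f' }
P → - S F: PREDICT = { '-' }

M[P, 'd'] is empty (no production applies)

Answer: Empty (error entry)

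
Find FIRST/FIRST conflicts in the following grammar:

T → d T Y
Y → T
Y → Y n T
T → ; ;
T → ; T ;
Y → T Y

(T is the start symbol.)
Yes. T → ';' ';' / T → ';' T ';' on { ';' }; Y → T / Y → Y n T on { ';', 'd' }; Y → T / Y → T Y on { ';', 'd' }; Y → Y n T / Y → T Y on { ';', 'd' }

A FIRST/FIRST conflict occurs when two productions N → α and N → β for the same non-terminal have FIRST(α) ∩ FIRST(β) ≠ ∅ (with ε ∈ FIRST of a nullable right-hand side, so two nullable alternatives also conflict).

FIRST sets of the non-terminals at (or reachable through a nullable prefix from) the front of some alternative:
  FIRST(T) = { ';', 'd' }
  FIRST(Y) = { ';', 'd' }

Productions for T:
  T → d T Y: FIRST = { 'd' }
  T → ; ;: FIRST = { ';' }
  T → ; T ;: FIRST = { ';' }
Productions for Y:
  Y → T: FIRST = { ';', 'd' }
  Y → Y n T: FIRST = { ';', 'd' }
  Y → T Y: FIRST = { ';', 'd' }

Conflict for T: T → ; ; and T → ; T ;
  Overlap: { ';' }
Conflict for Y: Y → T and Y → Y n T
  Overlap: { ';', 'd' }
Conflict for Y: Y → T and Y → T Y
  Overlap: { ';', 'd' }
Conflict for Y: Y → Y n T and Y → T Y
  Overlap: { ';', 'd' }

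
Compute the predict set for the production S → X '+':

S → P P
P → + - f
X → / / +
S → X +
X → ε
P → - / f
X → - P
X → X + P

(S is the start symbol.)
{ '+', '-', '/' }

PREDICT(S → X '+') = (FIRST(RHS) \ {ε}) ∪ (FOLLOW(S) if ε ∈ FIRST(RHS), i.e. RHS ⇒* ε)
FIRST(X) = { '+', '-', '/', ε }
FIRST(X '+') = { '+', '-', '/' }
ε ∉ FIRST(X '+'), so FOLLOW(S) is not added.
PREDICT(S → X '+') = { '+', '-', '/' }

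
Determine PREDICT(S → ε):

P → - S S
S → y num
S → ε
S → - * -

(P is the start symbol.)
PREDICT(S → ε) = (FIRST(RHS) \ {ε}) ∪ (FOLLOW(S) if ε ∈ FIRST(RHS), i.e. RHS ⇒* ε)
The right-hand side is ε (FIRST(ε) = { ε }), so the predict set is FOLLOW(S) = { $, '-', 'y' }
PREDICT(S → ε) = { $, '-', 'y' }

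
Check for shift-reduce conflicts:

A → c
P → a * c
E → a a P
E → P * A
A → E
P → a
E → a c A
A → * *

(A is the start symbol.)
Yes — I5: [P → a .] vs [E → a . a P]; I12: [P → a .] vs [P → a . * c]

Augment with A' → A and build the canonical LR(0) collection (I0 = CLOSURE({[A' → . A]}), then GOTO on every symbol after a dot until no new states appear). It has 17 states:
  I0: { [A → . * *], [A → . E], [A → . c], [A' → . A], [E → . P * A], [E → . a a P], [E → . a c A], [P → . a * c], [P → . a] }  — shift
  I1: { [A → * . *] }  — shift
  I2: { [A' → A .] }  — accept
  I3: { [A → E .] }  — reduce
  I4: { [E → P . * A] }  — shift
  I5: { [E → a . a P], [E → a . c A], [P → a . * c], [P → a .] }  — shift, reduce
  I6: { [A → c .] }  — reduce
  I7: { [P → a * . c] }  — shift
  I8: { [E → a a . P], [P → . a * c], [P → . a] }  — shift
  I9: { [A → . * *], [A → . E], [A → . c], [E → . P * A], [E → . a a P], [E → . a c A], [E → a c . A], [P → . a * c], [P → . a] }  — shift
  I10: { [E → a c A .] }  — reduce
  I11: { [E → a a P .] }  — reduce
  I12: { [P → a . * c], [P → a .] }  — shift, reduce
  I13: { [P → a * c .] }  — reduce
  I14: { [A → . * *], [A → . E], [A → . c], [E → . P * A], [E → . a a P], [E → . a c A], [E → P * . A], [P → . a * c], [P → . a] }  — shift
  I15: { [E → P * A .] }  — reduce
  I16: { [A → * * .] }  — reduce

I5 contains reduce item [P → a .] and shift items [E → a . a P], [E → a . c A], [P → a . * c] — shift-reduce conflict.
I12 contains reduce item [P → a .] and shift item [P → a . * c] — shift-reduce conflict.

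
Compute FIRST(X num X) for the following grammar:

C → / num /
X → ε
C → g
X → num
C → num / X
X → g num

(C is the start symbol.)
FIRST sets of the non-terminals involved (from the grammar, by fixed-point iteration):
  FIRST(X) = { 'g', 'num', ε }

To compute FIRST(X num X), process the symbols left to right:
Symbol X is a non-terminal. Add FIRST(X) \ {ε} = { 'g', 'num' }
X is nullable (ε ∈ FIRST(X)), continue to the next symbol.
Symbol num is a terminal. Add 'num' and stop.
FIRST(X num X) = { 'g', 'num' }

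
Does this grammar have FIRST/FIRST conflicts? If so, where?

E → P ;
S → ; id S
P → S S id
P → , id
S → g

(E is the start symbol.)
FIRST sets of the non-terminals at (or reachable through a nullable prefix from) the front of some alternative:
  FIRST(S) = { ';', 'g' }

Productions for S:
  S → ; id S: FIRST = { ';' }
  S → g: FIRST = { 'g' }
Productions for P:
  P → S S id: FIRST = { ';', 'g' }
  P → , id: FIRST = { ',' }
E has only one production, so no FIRST/FIRST conflict is possible there.

All alternatives of each non-terminal have pairwise disjoint FIRST sets.

Answer: No FIRST/FIRST conflicts.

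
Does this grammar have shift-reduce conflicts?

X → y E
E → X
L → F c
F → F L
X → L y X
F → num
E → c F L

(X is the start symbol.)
A shift-reduce conflict occurs when an LR(0) state has both:
  - a complete (reduce) item [A → α .] (dot at the end), and
  - a shift item [B → β . c γ] (dot before a terminal).

Augment with X' → X and build the canonical LR(0) collection (I0 = CLOSURE({[X' → . X]}), then GOTO on every symbol after a dot until no new states appear). It has 15 states:
  I0: { [F → . F L], [F → . num], [L → . F c], [X → . L y X], [X → . y E], [X' → . X] }  — shift
  I1: { [F → . F L], [F → . num], [F → F . L], [L → . F c], [L → F . c] }  — shift
  I2: { [X → L . y X] }  — shift
  I3: { [X' → X .] }  — accept
  I4: { [F → num .] }  — reduce
  I5: { [E → . X], [E → . c F L], [F → . F L], [F → . num], [L → . F c], [X → . L y X], [X → . y E], [X → y . E] }  — shift
  I6: { [X → y E .] }  — reduce
  I7: { [E → X .] }  — reduce
  I8: { [E → c . F L], [F → . F L], [F → . num] }  — shift
  I9: { [E → c F . L], [F → . F L], [F → . num], [F → F . L], [L → . F c] }  — shift
  I10: { [E → c F L .], [F → F L .] }  — 2 reduces
  I11: { [F → . F L], [F → . num], [L → . F c], [X → . L y X], [X → . y E], [X → L y . X] }  — shift
  I12: { [X → L y X .] }  — reduce
  I13: { [F → F L .] }  — reduce
  I14: { [L → F c .] }  — reduce

No state contains both a complete item and a shift item.

Answer: No shift-reduce conflicts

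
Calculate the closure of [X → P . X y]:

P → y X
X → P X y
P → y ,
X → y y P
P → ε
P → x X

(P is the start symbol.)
Start with: [X → P . X y]
  [X → P . X y] has the dot before X: add [X → . P X y], [X → . y y P]
  [X → . P X y] has the dot before P: add [P → . y X], [P → . y ,], [P → .], [P → . x X]
No further items can be added.

CLOSURE = { [P → . x X], [P → . y ,], [P → . y X], [P → .], [X → . P X y], [X → . y y P], [X → P . X y] }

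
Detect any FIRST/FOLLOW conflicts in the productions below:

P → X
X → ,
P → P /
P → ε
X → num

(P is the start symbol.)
A FIRST/FOLLOW conflict occurs when a non-terminal N has a nullable alternative N → β (β ⇒* ε) and another alternative N → α with FIRST(α) ∩ FOLLOW(N) ≠ ∅: on such a lookahead the parser cannot decide between expanding α and letting N vanish via β.

Nullable non-terminals: P.
FIRST sets used below: FIRST(X) = { ',', 'num' }, FIRST(P) = { ',', '/', 'num', ε }

P: nullable alternative(s) P → ε; FOLLOW(P) = { $, '/' }
  P → X: FIRST \ {ε} = { ',', 'num' } — disjoint from FOLLOW(P)
  P → P /: FIRST \ {ε} = { ',', '/', 'num' } — overlaps FOLLOW(P) on { '/' }: CONFLICT
  P → ε: FIRST \ {ε} = { } — this is the only nullable alternative, skip

X has no nullable alternative, so no FIRST/FOLLOW check is needed there.

So the grammar has 1 FIRST/FOLLOW conflict (marked CONFLICT above).

Answer: Yes. P → P '/' with FOLLOW(P) on { '/' }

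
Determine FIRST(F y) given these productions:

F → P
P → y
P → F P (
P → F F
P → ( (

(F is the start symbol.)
FIRST sets of the non-terminals involved (from the grammar, by fixed-point iteration):
  FIRST(F) = { '(', 'y' }

To compute FIRST(F y), process the symbols left to right:
Symbol F is a non-terminal. Add FIRST(F) \ {ε} = { '(', 'y' }
F is not nullable (ε ∉ FIRST(F)), so stop here.
FIRST(F y) = { '(', 'y' }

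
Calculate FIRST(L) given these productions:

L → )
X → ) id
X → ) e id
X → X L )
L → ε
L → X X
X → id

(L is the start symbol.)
FIRST sets of the other non-terminals involved (by the same procedure, iterated to a fixed point):
  FIRST(X) = { ')', 'id' }

From L → ):
  - ')' is a terminal: add ')' and stop
From L → ε:
  - ε-production, so ε ∈ FIRST(L)
From L → X X:
  - X is a non-terminal: add FIRST(X) \ {ε} = { ')', 'id' }
    X is not nullable, so stop

Collecting: FIRST(L) = { ')', 'id', ε }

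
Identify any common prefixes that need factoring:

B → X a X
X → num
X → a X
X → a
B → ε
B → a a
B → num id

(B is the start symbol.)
Yes, X has productions with common prefix 'a'

Left-factoring is needed when two productions for the same non-terminal
share a common prefix on the right-hand side.

Productions for B:
  B → X a X
  B → ε
  B → a a
  B → num id
Productions for X:
  X → num
  X → a X
  X → a

Found common prefix 'a' in productions for X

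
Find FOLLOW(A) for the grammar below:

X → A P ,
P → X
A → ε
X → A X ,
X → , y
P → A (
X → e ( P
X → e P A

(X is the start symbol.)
{ $, '(', ',', 'e' }

In X → A P ,: A is followed by P ',', add FIRST(P ',') \ {ε} = { '(', ',', 'e' }
In X → A X ,: A is followed by X ',', add FIRST(X ',') \ {ε} = { '(', ',', 'e' }
In P → A (: A is followed by '(', add FIRST('(') \ {ε} = { '(' }
In X → e P A: A is at the end, add FOLLOW(X)

The FOLLOW sets referred to above (computed the same way, to a fixed point):
  FOLLOW(X) = { $, ',' }

Taking the union: FOLLOW(A) = { $, '(', ',', 'e' }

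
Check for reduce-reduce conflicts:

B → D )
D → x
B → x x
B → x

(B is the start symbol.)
A reduce-reduce conflict occurs when an LR(0) state has two complete items [A → α .] and [B → β .] — both call for a reduction, and with no lookahead the parser cannot choose between them.

Augment with B' → B and build the canonical LR(0) collection (I0 = CLOSURE({[B' → . B]}), then GOTO on every symbol after a dot until no new states appear). It has 6 states:
  I0: { [B → . D )], [B → . x x], [B → . x], [B' → . B], [D → . x] }  — shift
  I1: { [B' → B .] }  — accept
  I2: { [B → D . )] }  — shift
  I3: { [B → x . x], [B → x .], [D → x .] }  — shift, 2 reduces
  I4: { [B → x x .] }  — reduce
  I5: { [B → D ) .] }  — reduce

I3 contains complete items [B → x .], [D → x .] — reduce-reduce conflict.

Answer: Yes — I3: [B → x .] vs [D → x .]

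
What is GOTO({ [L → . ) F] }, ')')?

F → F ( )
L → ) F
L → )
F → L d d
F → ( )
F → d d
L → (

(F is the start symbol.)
GOTO(I, ')') = CLOSURE({ [A → αX.β] : [A → α.Xβ] ∈ I, X = ')' })

Items with dot before ')', with the dot advanced:
  [L → . ) F] → [L → ) . F]
Closure of the advanced items:
  [L → ) . F] has the dot before F: add [F → . F ( )], [F → . L d d], [F → . ( )], [F → . d d]
  [F → . L d d] has the dot before L: add [L → . ) F], [L → . )], [L → . (]

GOTO = { [F → . ( )], [F → . F ( )], [F → . L d d], [F → . d d], [L → ) . F], [L → . (], [L → . ) F], [L → . )] }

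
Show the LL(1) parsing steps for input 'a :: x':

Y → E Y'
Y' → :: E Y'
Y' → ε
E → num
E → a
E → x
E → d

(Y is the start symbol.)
Stack is shown with the top on the left.

Stack      Input     Action
---------------------------
Y $        a :: x $  output Y → E Y'
E Y' $     a :: x $  output E → a
a Y' $     a :: x $  match 'a'
Y' $       :: x $    output Y' → :: E Y'
:: E Y' $  :: x $    match '::'
E Y' $     x $       output E → x
x Y' $     x $       match 'x'
Y' $       $         output Y' → ε
$          $         accept

The string is accepted.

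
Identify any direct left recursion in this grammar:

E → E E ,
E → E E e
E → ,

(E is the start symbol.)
Direct left recursion occurs when N → N α for some non-terminal N (the right-hand side begins with the left-hand side itself).

E → E E ,: LEFT RECURSIVE (starts with E)
E → E E e: LEFT RECURSIVE (starts with E)
E → ,: starts with ','

The grammar has direct left recursion on: E.

Answer: Yes, E is left-recursive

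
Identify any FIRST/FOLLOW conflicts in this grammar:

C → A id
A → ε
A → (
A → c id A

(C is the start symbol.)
No FIRST/FOLLOW conflicts.

Nullable non-terminals: A.

A: nullable alternative(s) A → ε; FOLLOW(A) = { 'id' }
  A → ε: FIRST \ {ε} = { } — this is the only nullable alternative, skip
  A → (: FIRST \ {ε} = { '(' } — disjoint from FOLLOW(A)
  A → c id A: FIRST \ {ε} = { 'c' } — disjoint from FOLLOW(A)

C has no nullable alternative, so no FIRST/FOLLOW check is needed there.

No FIRST/FOLLOW conflicts found.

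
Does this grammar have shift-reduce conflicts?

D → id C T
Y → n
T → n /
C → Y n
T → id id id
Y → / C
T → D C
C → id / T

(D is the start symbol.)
No shift-reduce conflicts

A shift-reduce conflict occurs when an LR(0) state has both:
  - a complete (reduce) item [A → α .] (dot at the end), and
  - a shift item [B → β . c γ] (dot before a terminal).

Augment with D' → D and build the canonical LR(0) collection (I0 = CLOSURE({[D' → . D]}), then GOTO on every symbol after a dot until no new states appear). It has 20 states:
  I0: { [D → . id C T], [D' → . D] }  — shift
  I1: { [D' → D .] }  — accept
  I2: { [C → . Y n], [C → . id / T], [D → id . C T], [Y → . / C], [Y → . n] }  — shift
  I3: { [C → . Y n], [C → . id / T], [Y → . / C], [Y → . n], [Y → / . C] }  — shift
  I4: { [D → . id C T], [D → id C . T], [T → . D C], [T → . id id id], [T → . n /] }  — shift
  I5: { [C → Y . n] }  — shift
  I6: { [C → id . / T] }  — shift
  I7: { [Y → n .] }  — reduce
  I8: { [C → id / . T], [D → . id C T], [T → . D C], [T → . id id id], [T → . n /] }  — shift
  I9: { [C → . Y n], [C → . id / T], [T → D . C], [Y → . / C], [Y → . n] }  — shift
  I10: { [C → id / T .] }  — reduce
  I11: { [C → . Y n], [C → . id / T], [D → id . C T], [T → id . id id], [Y → . / C], [Y → . n] }  — shift
  I12: { [T → n . /] }  — shift
  I13: { [T → n / .] }  — reduce
  I14: { [C → id . / T], [T → id id . id] }  — shift
  I15: { [T → id id id .] }  — reduce
  I16: { [T → D C .] }  — reduce
  I17: { [C → Y n .] }  — reduce
  I18: { [D → id C T .] }  — reduce
  I19: { [Y → / C .] }  — reduce

No state contains both a complete item and a shift item.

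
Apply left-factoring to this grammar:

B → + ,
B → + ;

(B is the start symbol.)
B → + B'
B' → ,
B' → ;

Left-factoring transforms A → αβ₁ | αβ₂ into A → αA' and A' → β₁ | β₂
(α is the longest common prefix among the alternatives). Repeat until
no nonterminal has two alternatives with a common prefix.

Round 1: B has alternatives sharing prefix '+'. Introduce B': B → + B'
  Add: B' → ,
  Add: B' → ;

No remaining common prefixes — done.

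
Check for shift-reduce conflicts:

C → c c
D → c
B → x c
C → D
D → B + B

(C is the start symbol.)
Yes — I4: [D → c .] vs [C → c . c]

Augment with C' → C and build the canonical LR(0) collection (I0 = CLOSURE({[C' → . C]}), then GOTO on every symbol after a dot until no new states appear). It has 10 states:
  I0: { [B → . x c], [C → . D], [C → . c c], [C' → . C], [D → . B + B], [D → . c] }  — shift
  I1: { [D → B . + B] }  — shift
  I2: { [C' → C .] }  — accept
  I3: { [C → D .] }  — reduce
  I4: { [C → c . c], [D → c .] }  — shift, reduce
  I5: { [B → x . c] }  — shift
  I6: { [B → x c .] }  — reduce
  I7: { [C → c c .] }  — reduce
  I8: { [B → . x c], [D → B + . B] }  — shift
  I9: { [D → B + B .] }  — reduce

I4 contains reduce item [D → c .] and shift item [C → c . c] — shift-reduce conflict.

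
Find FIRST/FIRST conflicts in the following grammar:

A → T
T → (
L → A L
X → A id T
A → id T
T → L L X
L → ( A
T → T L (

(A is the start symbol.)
Yes. A → T / A → id T on { 'id' }; T → '(' / T → L L X on { '(' }; T → '(' / T → T L '(' on { '(' }; T → L L X / T → T L '(' on { '(', 'id' }; L → A L / L → '(' A on { '(' }

A FIRST/FIRST conflict occurs when two productions N → α and N → β for the same non-terminal have FIRST(α) ∩ FIRST(β) ≠ ∅ (with ε ∈ FIRST of a nullable right-hand side, so two nullable alternatives also conflict).

FIRST sets of the non-terminals at (or reachable through a nullable prefix from) the front of some alternative:
  FIRST(T) = { '(', 'id' }
  FIRST(L) = { '(', 'id' }
  FIRST(A) = { '(', 'id' }

Productions for A:
  A → T: FIRST = { '(', 'id' }
  A → id T: FIRST = { 'id' }
Productions for T:
  T → (: FIRST = { '(' }
  T → L L X: FIRST = { '(', 'id' }
  T → T L (: FIRST = { '(', 'id' }
Productions for L:
  L → A L: FIRST = { '(', 'id' }
  L → ( A: FIRST = { '(' }
X has only one production, so no FIRST/FIRST conflict is possible there.

Conflict for A: A → T and A → id T
  Overlap: { 'id' }
Conflict for T: T → ( and T → L L X
  Overlap: { '(' }
Conflict for T: T → ( and T → T L (
  Overlap: { '(' }
Conflict for T: T → L L X and T → T L (
  Overlap: { '(', 'id' }
Conflict for L: L → A L and L → ( A
  Overlap: { '(' }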